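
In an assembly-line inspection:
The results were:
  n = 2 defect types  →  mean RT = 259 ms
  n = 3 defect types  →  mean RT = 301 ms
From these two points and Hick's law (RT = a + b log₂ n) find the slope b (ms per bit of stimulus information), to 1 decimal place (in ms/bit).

71.8 ms/bit

b = (RT₂ − RT₁)/(log₂ n₂ − log₂ n₁) = (301 − 259)/(1.5850 − 1) = 71.799 ms/bit.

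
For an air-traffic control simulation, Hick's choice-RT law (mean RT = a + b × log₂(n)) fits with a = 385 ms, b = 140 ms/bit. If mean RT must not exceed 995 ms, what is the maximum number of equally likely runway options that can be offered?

Information budget: (995 − 385)/140 = 4.3571 bits, so n ≤ 2^4.3571 = 20.494 → at most 20.

20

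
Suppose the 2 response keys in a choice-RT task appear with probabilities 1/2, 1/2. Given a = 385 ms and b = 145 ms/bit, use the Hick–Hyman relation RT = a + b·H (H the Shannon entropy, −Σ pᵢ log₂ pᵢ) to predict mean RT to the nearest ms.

H = −Σ pᵢ log₂ pᵢ = 0.5·1 + 0.5·1 = 1.000 bits.
RT = 385 + 145 × 1.000 = 530.00 ms.

530 ms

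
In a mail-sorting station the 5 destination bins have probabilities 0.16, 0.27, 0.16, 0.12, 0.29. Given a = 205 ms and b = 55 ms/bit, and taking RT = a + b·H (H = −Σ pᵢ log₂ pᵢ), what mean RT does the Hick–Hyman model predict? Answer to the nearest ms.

H = 0.16·log₂(1/0.16) + 0.27·log₂(1/0.27) + 0.16·log₂(1/0.16) + 0.12·log₂(1/0.12) + 0.29·log₂(1/0.29) = 2.2410 bits.
RT = 205 + 55 × 2.2410 = 328.26 ms.

328 ms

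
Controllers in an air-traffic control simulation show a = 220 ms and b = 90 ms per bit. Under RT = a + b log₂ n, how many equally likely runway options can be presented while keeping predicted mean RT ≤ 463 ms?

Set 220 + 90·log₂ n ≤ 463 → log₂ n ≤ (463 − 220)/90 = 2.7000.
So n ≤ 2^2.7000 = 6.498; the largest integer n is 6.

6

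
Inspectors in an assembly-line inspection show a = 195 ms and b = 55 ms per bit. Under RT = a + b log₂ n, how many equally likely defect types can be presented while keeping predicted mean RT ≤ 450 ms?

24

55·log₂ n ≤ 450 − 195 = 255, giving log₂ n ≤ 4.6364 and n ≤ 24.871. The largest whole number is 24.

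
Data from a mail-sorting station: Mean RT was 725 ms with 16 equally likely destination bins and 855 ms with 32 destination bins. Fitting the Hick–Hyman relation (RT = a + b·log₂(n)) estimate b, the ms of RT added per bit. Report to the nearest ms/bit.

130 ms/bit

b = (RT₂ − RT₁)/(log₂ n₂ − log₂ n₁) = (855 − 725)/(5 − 4) = 130 ms/bit.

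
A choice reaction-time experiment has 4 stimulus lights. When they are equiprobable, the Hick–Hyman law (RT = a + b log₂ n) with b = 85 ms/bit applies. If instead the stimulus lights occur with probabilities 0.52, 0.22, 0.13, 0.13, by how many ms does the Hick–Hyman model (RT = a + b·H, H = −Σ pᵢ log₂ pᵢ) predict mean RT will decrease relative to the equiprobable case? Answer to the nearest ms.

22 ms

The RT saving is b·ΔH. Equiprobable H₀ = log₂(4) = 2.0000 bits; with the given probabilities H = 1.7364 bits.
b·(H₀ − H) = 85 × (2.0000 − 1.7364) = 22.40 ms.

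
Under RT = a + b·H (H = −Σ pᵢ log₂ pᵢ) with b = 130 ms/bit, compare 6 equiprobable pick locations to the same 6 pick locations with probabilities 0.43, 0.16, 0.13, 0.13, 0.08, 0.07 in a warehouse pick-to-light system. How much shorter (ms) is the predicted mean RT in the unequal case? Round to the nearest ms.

41 ms

The RT saving is b·ΔH. Equiprobable H₀ = log₂(6) = 2.5850 bits; with the given probabilities H = 2.2719 bits.
b·(H₀ − H) = 130 × (2.5850 − 2.2719) = 40.69 ms.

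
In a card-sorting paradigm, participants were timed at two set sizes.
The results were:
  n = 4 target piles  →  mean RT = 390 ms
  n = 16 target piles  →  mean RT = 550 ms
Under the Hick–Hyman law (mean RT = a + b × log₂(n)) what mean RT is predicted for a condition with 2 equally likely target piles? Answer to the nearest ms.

RT is linear in log₂ n, so two points fix the line:
  b = (550 − 390) / (log₂ 16 − log₂ 4) = 160 / (4 − 2) = 80 ms/bit
  a = 390 − 80 × 2 = 230 ms
Then RT(2) = 230 + 80 × log₂ 2 = 230 + 80 × 1 ≈ 310.000 ms.

310 ms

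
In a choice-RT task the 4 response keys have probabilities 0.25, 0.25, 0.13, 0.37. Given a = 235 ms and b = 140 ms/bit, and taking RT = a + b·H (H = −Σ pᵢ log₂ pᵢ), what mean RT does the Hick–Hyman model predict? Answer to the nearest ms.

503 ms

Entropy contributions −pᵢ log₂ pᵢ: 0.5000, 0.5000, 0.3826, 0.5307; sum H = 1.9134 bits.
RT = a + bH = 235 + 140·1.9134 = 502.87 ms.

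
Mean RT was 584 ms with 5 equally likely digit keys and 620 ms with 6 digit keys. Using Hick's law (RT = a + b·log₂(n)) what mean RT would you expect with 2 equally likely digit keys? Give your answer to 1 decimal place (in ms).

403.1 ms

Solve the two-equation system in a and b:
  b = (620 − 584) / (log₂ 6 − log₂ 5) = 36 / (2.5850 − 2.3219) = 136.864 ms/bit
  a = 584 − 136.864 × 2.3219 = 266.211 ms
Then RT(2) = 266.211 + 136.864 × log₂ 2 = 266.211 + 136.864 × 1 ≈ 403.075 ms.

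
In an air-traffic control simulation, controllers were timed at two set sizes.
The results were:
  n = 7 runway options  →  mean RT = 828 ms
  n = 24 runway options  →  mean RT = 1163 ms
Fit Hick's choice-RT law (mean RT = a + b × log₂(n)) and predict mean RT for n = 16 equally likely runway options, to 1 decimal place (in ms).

With log₂ n on the abscissa the relation is linear; from the two conditions:
  b = (1163 − 828) / (log₂ 24 − log₂ 7) = 335 / (4.5850 − 2.8074) = 188.456 ms/bit
  a = 828 − 188.456 × 2.8074 = 298.938 ms
Then RT(16) = 298.938 + 188.456 × log₂ 16 = 298.938 + 188.456 × 4 ≈ 1052.761 ms.

1052.8 ms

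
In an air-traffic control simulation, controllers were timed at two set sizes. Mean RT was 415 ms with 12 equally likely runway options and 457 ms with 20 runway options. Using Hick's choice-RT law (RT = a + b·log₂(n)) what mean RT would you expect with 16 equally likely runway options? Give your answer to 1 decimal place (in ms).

438.7 ms

RT is linear in log₂ n, so two points fix the line:
  b = (457 − 415) / (log₂ 20 − log₂ 12) = 42 / (4.3219 − 3.5850) = 56.990 ms/bit
  a = 415 − 56.990 × 3.5850 = 210.691 ms
Then RT(16) = 210.691 + 56.990 × log₂ 16 = 210.691 + 56.990 × 4 ≈ 438.653 ms.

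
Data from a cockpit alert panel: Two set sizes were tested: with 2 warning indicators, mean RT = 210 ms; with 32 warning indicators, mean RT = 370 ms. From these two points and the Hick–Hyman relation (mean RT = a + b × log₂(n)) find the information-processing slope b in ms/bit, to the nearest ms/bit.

40 ms/bit

The slope on a log₂ axis is (370 − 210) / (5 − 1) = 40 ms/bit.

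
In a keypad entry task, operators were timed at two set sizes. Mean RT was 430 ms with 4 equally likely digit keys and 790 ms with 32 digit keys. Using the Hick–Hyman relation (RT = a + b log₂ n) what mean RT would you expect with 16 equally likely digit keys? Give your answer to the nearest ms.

RT is linear in log₂ n, so two points fix the line:
  b = (790 − 430) / (log₂ 32 − log₂ 4) = 360 / (5 − 2) = 120 ms/bit
  a = 430 − 120 × 2 = 190 ms
Then RT(16) = 190 + 120 × log₂ 16 = 190 + 120 × 4 ≈ 670.000 ms.

670 ms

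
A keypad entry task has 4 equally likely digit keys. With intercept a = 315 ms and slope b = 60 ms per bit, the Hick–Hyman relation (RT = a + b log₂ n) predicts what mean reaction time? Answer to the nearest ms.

log₂(4) = 2 bits, so RT = 315 + 60 × 2 ≈ 435.000 ms.

435 ms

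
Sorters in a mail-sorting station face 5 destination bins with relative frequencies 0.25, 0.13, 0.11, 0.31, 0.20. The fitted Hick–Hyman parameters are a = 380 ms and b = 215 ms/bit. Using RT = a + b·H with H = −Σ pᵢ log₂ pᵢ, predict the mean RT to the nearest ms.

858 ms

H = 0.25·log₂(1/0.25) + 0.13·log₂(1/0.13) + 0.11·log₂(1/0.11) + 0.31·log₂(1/0.31) + 0.20·log₂(1/0.20) = 2.2211 bits.
RT = 380 + 215 × 2.2211 = 857.54 ms.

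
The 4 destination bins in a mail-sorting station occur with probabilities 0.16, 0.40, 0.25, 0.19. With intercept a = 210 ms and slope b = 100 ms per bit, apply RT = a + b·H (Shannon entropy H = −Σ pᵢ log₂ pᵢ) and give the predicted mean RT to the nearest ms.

401 ms

Entropy contributions −pᵢ log₂ pᵢ: 0.4230, 0.5288, 0.5000, 0.4552; sum H = 1.9070 bits.
RT = a + bH = 210 + 100·1.9070 = 400.70 ms.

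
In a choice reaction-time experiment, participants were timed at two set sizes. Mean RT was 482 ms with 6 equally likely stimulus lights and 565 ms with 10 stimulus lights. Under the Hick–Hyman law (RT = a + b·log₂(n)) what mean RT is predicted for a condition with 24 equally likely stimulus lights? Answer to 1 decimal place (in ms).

With log₂ n on the abscissa the relation is linear; from the two conditions:
  b = (565 − 482) / (log₂ 10 − log₂ 6) = 83 / (3.3219 − 2.5850) = 112.624 ms/bit
  a = 482 − 112.624 × 2.5850 = 190.871 ms
Then RT(24) = 190.871 + 112.624 × log₂ 24 = 190.871 + 112.624 × 4.5850 ≈ 707.248 ms.

707.2 ms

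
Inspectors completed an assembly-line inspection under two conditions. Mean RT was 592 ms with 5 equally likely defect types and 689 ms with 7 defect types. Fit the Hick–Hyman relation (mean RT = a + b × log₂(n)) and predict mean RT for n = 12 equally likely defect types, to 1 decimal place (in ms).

RT is linear in log₂ n, so two points fix the line:
  b = (689 − 592) / (log₂ 7 − log₂ 5) = 97 / (2.8074 − 2.3219) = 199.824 ms/bit
  a = 592 − 199.824 × 2.3219 = 128.023 ms
Then RT(12) = 128.023 + 199.824 × log₂ 12 = 128.023 + 199.824 × 3.5850 ≈ 844.385 ms.

844.4 ms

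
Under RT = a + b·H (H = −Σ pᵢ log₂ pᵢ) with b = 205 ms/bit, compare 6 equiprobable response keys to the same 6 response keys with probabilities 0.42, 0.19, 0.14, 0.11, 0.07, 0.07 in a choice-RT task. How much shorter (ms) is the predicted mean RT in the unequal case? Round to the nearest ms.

66 ms

Equiprobable entropy H₀ = log₂ 6 = 2.5850 bits.
Skewed entropy H = −Σ pᵢ log₂ pᵢ = 2.2654 bits.
ΔRT = b·(H₀ − H) = 205 × 0.3196 = 65.51 ms.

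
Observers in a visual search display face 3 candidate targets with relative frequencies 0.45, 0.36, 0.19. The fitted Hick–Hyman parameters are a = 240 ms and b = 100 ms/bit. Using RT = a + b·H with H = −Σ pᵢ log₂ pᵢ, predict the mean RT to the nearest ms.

390 ms

Entropy contributions −pᵢ log₂ pᵢ: 0.5184, 0.5306, 0.4552; sum H = 1.5042 bits.
RT = a + bH = 240 + 100·1.5042 = 390.42 ms.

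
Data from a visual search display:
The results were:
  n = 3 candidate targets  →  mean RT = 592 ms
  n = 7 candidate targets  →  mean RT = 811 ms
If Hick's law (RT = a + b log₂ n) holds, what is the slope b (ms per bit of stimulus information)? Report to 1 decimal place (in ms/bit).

Slope: b = (811 − 592) / (log₂ 7 − log₂ 3) = 219/1.2224 = 179.157 ms/bit.

179.2 ms/bit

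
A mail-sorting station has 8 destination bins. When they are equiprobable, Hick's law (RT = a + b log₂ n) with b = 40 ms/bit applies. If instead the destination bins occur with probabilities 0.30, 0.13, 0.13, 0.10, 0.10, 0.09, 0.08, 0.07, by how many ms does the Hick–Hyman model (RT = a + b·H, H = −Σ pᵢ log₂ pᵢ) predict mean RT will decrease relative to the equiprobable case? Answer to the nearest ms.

Equiprobable entropy H₀ = log₂ 8 = 3.0000 bits.
Skewed entropy H = −Σ pᵢ log₂ pᵢ = 2.8235 bits.
ΔRT = b·(H₀ − H) = 40 × 0.1765 = 7.06 ms.

7 ms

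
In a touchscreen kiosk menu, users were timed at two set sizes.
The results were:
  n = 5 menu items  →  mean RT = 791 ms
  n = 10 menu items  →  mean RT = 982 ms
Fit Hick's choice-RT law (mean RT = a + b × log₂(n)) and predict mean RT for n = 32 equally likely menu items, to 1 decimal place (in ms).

RT is linear in log₂ n, so two points fix the line:
  b = (982 − 791) / (log₂ 10 − log₂ 5) = 191 / (3.3219 − 2.3219) = 191.000 ms/bit
  a = 791 − 191.000 × 2.3219 = 347.512 ms
Then RT(32) = 347.512 + 191.000 × log₂ 32 = 347.512 + 191.000 × 5 ≈ 1302.512 ms.

1302.5 ms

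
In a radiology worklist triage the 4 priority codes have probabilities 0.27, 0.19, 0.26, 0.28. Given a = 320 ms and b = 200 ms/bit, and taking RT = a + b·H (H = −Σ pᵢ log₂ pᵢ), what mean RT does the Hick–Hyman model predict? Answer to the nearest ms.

717 ms

Entropy contributions −pᵢ log₂ pᵢ: 0.5100, 0.4552, 0.5053, 0.5142; sum H = 1.9848 bits.
RT = a + bH = 320 + 200·1.9848 = 716.95 ms.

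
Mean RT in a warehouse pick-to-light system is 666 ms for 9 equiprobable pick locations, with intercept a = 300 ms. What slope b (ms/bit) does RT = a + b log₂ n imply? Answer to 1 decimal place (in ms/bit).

115.5 ms/bit

log₂(9) = 3.1699 bits.
b = (RT − a)/log₂ n = (666 − 300) / 3.1699 = 115.460 ms/bit.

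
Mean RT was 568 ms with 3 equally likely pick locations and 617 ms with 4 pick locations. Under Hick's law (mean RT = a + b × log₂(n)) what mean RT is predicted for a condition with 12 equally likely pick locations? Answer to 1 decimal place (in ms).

RT is linear in log₂ n, so two points fix the line:
  b = (617 − 568) / (log₂ 4 − log₂ 3) = 49 / (2 − 1.5850) = 118.062 ms/bit
  a = 568 − 118.062 × 1.5850 = 380.877 ms
Then RT(12) = 380.877 + 118.062 × log₂ 12 = 380.877 + 118.062 × 3.5850 ≈ 804.123 ms.

804.1 ms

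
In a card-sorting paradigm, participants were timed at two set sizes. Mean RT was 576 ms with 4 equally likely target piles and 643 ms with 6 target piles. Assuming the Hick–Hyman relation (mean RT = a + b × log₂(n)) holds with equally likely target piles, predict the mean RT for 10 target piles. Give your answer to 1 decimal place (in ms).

727.4 ms

Fit slope and intercept:
  b = (643 − 576) / (log₂ 6 − log₂ 4) = 67 / (2.5850 − 2) = 114.537 ms/bit
  a = 576 − 114.537 × 2 = 346.925 ms
Then RT(10) = 346.925 + 114.537 × log₂ 10 = 346.925 + 114.537 × 3.3219 ≈ 727.410 ms.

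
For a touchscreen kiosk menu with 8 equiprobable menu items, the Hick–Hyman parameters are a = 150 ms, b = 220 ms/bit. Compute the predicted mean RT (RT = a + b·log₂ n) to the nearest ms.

log₂(8) = 3 bits, so RT = 150 + 220 × 3 ≈ 810.000 ms.

810 ms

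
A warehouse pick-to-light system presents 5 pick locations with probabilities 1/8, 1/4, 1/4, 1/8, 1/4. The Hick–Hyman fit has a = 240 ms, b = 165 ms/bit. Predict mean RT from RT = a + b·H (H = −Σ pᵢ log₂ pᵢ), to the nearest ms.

Each term −pᵢ log₂ pᵢ: 0.125·3 + 0.25·2 + 0.25·2 + 0.125·3 + 0.25·2; summed, H = 2.250 bits.
Mean RT = a + bH = 240 + 165·2.250 = 611.25 ms.

611 ms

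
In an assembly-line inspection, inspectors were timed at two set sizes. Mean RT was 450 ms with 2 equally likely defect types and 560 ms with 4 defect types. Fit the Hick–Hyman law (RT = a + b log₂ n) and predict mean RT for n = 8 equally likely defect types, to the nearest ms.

Solve the two-equation system in a and b:
  b = (560 − 450) / (log₂ 4 − log₂ 2) = 110 / (2 − 1) = 110 ms/bit
  a = 450 − 110 × 1 = 340 ms
Then RT(8) = 340 + 110 × log₂ 8 = 340 + 110 × 3 ≈ 670.000 ms.

670 ms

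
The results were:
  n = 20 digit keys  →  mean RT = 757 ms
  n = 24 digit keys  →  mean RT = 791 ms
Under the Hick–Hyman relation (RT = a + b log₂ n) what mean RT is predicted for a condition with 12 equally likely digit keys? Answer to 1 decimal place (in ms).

With log₂ n on the abscissa the relation is linear; from the two conditions:
  b = (791 − 757) / (log₂ 24 − log₂ 20) = 34 / (4.5850 − 4.3219) = 129.261 ms/bit
  a = 757 − 129.261 × 4.3219 = 198.345 ms
Then RT(12) = 198.345 + 129.261 × log₂ 12 = 198.345 + 129.261 × 3.5850 ≈ 661.739 ms.

661.7 ms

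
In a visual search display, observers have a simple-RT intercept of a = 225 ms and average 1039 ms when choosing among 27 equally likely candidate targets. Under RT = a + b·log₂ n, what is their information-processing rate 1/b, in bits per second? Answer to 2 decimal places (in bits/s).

5.84 bits/s

Choice component = 1039 − 225 = 814 ms over log₂(27) = 4.7549 bits.
b = 814 / 4.7549 = 171.192 ms/bit, so 1/b = 5.841 bits/s.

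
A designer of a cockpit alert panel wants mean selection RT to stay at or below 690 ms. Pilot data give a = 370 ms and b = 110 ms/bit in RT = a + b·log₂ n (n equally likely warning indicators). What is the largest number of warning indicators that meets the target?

110·log₂ n ≤ 690 − 370 = 320, giving log₂ n ≤ 2.9091 and n ≤ 7.511. The largest whole number is 7.

7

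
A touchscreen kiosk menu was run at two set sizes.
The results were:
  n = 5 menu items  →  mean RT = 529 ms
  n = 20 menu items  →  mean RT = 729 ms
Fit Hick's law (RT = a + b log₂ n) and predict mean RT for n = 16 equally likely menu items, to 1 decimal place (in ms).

696.8 ms

Fit slope and intercept:
  b = (729 − 529) / (log₂ 20 − log₂ 5) = 200 / (4.3219 − 2.3219) = 100.000 ms/bit
  a = 529 − 100.000 × 2.3219 = 296.807 ms
Then RT(16) = 296.807 + 100.000 × log₂ 16 = 296.807 + 100.000 × 4 ≈ 696.807 ms.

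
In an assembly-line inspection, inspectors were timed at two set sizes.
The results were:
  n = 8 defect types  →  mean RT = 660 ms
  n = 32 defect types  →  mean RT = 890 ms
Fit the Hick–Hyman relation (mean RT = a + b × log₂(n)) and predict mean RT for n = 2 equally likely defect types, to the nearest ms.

Solve the two-equation system in a and b:
  b = (890 − 660) / (log₂ 32 − log₂ 8) = 230 / (5 − 3) = 115 ms/bit
  a = 660 − 115 × 3 = 315 ms
Then RT(2) = 315 + 115 × log₂ 2 = 315 + 115 × 1 ≈ 430.000 ms.

430 ms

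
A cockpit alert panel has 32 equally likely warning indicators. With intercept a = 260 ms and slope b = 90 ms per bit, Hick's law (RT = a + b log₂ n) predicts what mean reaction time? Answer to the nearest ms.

log₂(32) = 5 bits, so RT = 260 + 90 × 5 ≈ 710.000 ms.

710 ms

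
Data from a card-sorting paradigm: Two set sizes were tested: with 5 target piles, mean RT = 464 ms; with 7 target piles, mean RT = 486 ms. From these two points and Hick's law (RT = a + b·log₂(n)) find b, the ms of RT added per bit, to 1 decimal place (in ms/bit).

45.3 ms/bit

Slope: b = (486 − 464) / (log₂ 7 − log₂ 5) = 22/0.4854 = 45.321 ms/bit.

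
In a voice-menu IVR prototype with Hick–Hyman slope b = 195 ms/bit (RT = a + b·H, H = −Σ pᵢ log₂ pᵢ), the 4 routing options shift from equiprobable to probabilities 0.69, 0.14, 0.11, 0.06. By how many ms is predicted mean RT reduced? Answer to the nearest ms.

The RT saving is b·ΔH. Equiprobable H₀ = log₂(4) = 2.0000 bits; with the given probabilities H = 1.3603 bits.
b·(H₀ − H) = 195 × (2.0000 − 1.3603) = 124.74 ms.

125 ms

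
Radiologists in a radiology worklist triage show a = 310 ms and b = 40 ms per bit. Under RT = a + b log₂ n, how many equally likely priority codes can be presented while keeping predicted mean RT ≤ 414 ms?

6

Set 310 + 40·log₂ n ≤ 414 → log₂ n ≤ (414 − 310)/40 = 2.6000.
So n ≤ 2^2.6000 = 6.063; the largest integer n is 6.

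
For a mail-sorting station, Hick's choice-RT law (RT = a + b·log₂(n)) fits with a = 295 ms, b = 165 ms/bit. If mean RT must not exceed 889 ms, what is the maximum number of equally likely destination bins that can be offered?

Information budget: (889 − 295)/165 = 3.6000 bits, so n ≤ 2^3.6000 = 12.126 → at most 12.

12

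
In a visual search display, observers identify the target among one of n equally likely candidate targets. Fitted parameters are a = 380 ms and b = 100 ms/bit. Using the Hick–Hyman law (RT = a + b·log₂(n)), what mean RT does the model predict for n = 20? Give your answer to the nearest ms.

log₂(20) = 4.3219 bits, so RT = 380 + 100 × 4.3219 ≈ 812.193 ms.

812 ms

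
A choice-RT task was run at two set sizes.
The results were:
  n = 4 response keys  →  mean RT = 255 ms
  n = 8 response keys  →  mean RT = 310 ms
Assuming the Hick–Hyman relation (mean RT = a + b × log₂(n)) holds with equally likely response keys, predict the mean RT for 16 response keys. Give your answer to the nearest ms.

With log₂ n on the abscissa the relation is linear; from the two conditions:
  b = (310 − 255) / (log₂ 8 − log₂ 4) = 55 / (3 − 2) = 55 ms/bit
  a = 255 − 55 × 2 = 145 ms
Then RT(16) = 145 + 55 × log₂ 16 = 145 + 55 × 4 ≈ 365.000 ms.

365 ms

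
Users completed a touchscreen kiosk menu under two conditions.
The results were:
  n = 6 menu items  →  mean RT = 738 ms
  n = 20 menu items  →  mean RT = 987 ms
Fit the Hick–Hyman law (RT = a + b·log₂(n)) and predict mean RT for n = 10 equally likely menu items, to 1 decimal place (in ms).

Solve the two-equation system in a and b:
  b = (987 − 738) / (log₂ 20 − log₂ 6) = 249 / (4.3219 − 2.5850) = 143.353 ms/bit
  a = 738 − 143.353 × 2.5850 = 367.437 ms
Then RT(10) = 367.437 + 143.353 × log₂ 10 = 367.437 + 143.353 × 3.3219 ≈ 843.647 ms.

843.6 ms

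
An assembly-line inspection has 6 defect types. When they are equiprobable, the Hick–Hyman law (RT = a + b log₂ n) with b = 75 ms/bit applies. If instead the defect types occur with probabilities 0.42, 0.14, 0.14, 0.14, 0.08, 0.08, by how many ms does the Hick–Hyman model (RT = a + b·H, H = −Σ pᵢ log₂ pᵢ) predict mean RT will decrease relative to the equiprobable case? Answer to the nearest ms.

Equiprobable entropy H₀ = log₂ 6 = 2.5850 bits.
Skewed entropy H = −Σ pᵢ log₂ pᵢ = 2.3000 bits.
ΔRT = b·(H₀ − H) = 75 × 0.2850 = 21.37 ms.

21 ms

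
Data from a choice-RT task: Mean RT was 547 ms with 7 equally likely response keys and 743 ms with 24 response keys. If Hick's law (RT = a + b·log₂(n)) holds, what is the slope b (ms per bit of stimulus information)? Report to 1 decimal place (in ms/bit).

b = (RT₂ − RT₁)/(log₂ n₂ − log₂ n₁) = (743 − 547)/(4.5850 − 2.8074) = 110.261 ms/bit.

110.3 ms/bit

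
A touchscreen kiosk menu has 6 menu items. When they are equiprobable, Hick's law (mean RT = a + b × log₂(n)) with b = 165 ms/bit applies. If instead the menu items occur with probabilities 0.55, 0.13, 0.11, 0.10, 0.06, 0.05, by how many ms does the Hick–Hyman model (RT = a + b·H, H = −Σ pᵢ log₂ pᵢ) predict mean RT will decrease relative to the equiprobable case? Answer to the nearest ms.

The RT saving is b·ΔH. Equiprobable H₀ = log₂(6) = 2.5850 bits; with the given probabilities H = 1.9991 bits.
b·(H₀ − H) = 165 × (2.5850 − 1.9991) = 96.66 ms.

97 ms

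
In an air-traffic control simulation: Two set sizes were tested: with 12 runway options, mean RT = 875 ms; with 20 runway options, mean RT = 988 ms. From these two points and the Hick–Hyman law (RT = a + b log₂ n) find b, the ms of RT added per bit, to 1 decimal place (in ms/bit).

b = (RT₂ − RT₁)/(log₂ n₂ − log₂ n₁) = (988 − 875)/(4.3219 − 3.5850) = 153.331 ms/bit.

153.3 ms/bit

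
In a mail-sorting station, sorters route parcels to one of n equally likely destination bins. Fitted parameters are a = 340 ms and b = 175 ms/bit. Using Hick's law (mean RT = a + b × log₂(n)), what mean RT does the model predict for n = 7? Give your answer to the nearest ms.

log₂(7) = 2.8074 bits, so RT = 340 + 175 × 2.8074 ≈ 831.287 ms.

831 ms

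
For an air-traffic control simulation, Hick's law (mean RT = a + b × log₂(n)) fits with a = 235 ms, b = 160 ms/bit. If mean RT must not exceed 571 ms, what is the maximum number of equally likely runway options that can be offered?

4

160·log₂ n ≤ 571 − 235 = 336, giving log₂ n ≤ 2.1000 and n ≤ 4.287. The largest whole number is 4.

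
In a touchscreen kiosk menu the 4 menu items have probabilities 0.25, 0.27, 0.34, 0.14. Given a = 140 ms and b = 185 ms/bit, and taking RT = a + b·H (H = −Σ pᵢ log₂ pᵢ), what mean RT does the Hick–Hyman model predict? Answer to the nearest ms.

Entropy contributions −pᵢ log₂ pᵢ: 0.5000, 0.5100, 0.5292, 0.3971; sum H = 1.9363 bits.
RT = a + bH = 140 + 185·1.9363 = 498.22 ms.

498 ms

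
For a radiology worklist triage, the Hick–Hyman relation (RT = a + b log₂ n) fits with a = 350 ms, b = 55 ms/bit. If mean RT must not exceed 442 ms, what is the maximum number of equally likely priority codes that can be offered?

3

Information budget: (442 − 350)/55 = 1.6727 bits, so n ≤ 2^1.6727 = 3.188 → at most 3.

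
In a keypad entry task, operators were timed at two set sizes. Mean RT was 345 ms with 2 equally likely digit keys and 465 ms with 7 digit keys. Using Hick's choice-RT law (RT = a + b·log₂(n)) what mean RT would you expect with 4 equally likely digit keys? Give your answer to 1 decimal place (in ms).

411.4 ms

Solve the two-equation system in a and b:
  b = (465 − 345) / (log₂ 7 − log₂ 2) = 120 / (2.8074 − 1) = 66.395 ms/bit
  a = 345 − 66.395 × 1 = 278.605 ms
Then RT(4) = 278.605 + 66.395 × log₂ 4 = 278.605 + 66.395 × 2 ≈ 411.395 ms.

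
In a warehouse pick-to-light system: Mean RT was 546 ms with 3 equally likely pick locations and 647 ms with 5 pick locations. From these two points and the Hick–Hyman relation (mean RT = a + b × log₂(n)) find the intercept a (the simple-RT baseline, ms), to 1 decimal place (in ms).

328.8 ms

b = (RT₂ − RT₁)/(log₂ n₂ − log₂ n₁) = (647 − 546)/(2.3219 − 1.5850) = 137.048 ms/bit.
a = RT₁ − b·log₂ n₁ = 546 − 137.048 × 1.5850 = 328.783 ms.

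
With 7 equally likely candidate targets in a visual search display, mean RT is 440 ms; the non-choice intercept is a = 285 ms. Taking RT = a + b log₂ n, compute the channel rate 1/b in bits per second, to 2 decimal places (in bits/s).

Choice component = 440 − 285 = 155 ms over log₂(7) = 2.8074 bits.
b = 155 / 2.8074 = 55.212 ms/bit, so 1/b = 18.112 bits/s.

18.11 bits/s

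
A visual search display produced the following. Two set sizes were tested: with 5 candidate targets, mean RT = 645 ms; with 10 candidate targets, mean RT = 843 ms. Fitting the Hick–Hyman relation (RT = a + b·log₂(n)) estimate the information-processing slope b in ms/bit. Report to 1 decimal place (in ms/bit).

Slope: b = (843 − 645) / (log₂ 10 − log₂ 5) = 198/1.0000 = 198.000 ms/bit.

198.0 ms/bit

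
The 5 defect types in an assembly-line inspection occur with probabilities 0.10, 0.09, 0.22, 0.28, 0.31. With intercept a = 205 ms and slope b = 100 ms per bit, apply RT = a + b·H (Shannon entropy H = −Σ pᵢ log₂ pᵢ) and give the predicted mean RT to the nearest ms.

Entropy contributions −pᵢ log₂ pᵢ: 0.3322, 0.3127, 0.4806, 0.5142, 0.5238; sum H = 2.1634 bits.
RT = a + bH = 205 + 100·2.1634 = 421.34 ms.

421 ms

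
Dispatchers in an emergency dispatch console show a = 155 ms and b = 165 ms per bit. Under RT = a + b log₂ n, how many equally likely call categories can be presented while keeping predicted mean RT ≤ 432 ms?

3

Information budget: (432 − 155)/165 = 1.6788 bits, so n ≤ 2^1.6788 = 3.202 → at most 3.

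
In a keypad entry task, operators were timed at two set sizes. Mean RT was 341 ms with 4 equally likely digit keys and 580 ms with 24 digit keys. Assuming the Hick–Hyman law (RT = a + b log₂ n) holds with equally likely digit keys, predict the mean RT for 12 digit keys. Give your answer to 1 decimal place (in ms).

Solve the two-equation system in a and b:
  b = (580 − 341) / (log₂ 24 − log₂ 4) = 239 / (4.5850 − 2) = 92.458 ms/bit
  a = 341 − 92.458 × 2 = 156.084 ms
Then RT(12) = 156.084 + 92.458 × log₂ 12 = 156.084 + 92.458 × 3.5850 ≈ 487.542 ms.

487.5 ms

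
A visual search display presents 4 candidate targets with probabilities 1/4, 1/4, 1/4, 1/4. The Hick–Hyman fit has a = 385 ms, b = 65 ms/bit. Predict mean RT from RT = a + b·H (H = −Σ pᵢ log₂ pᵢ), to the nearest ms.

Each term −pᵢ log₂ pᵢ: 0.25·2 + 0.25·2 + 0.25·2 + 0.25·2; summed, H = 2.000 bits.
Mean RT = a + bH = 385 + 65·2.000 = 515.00 ms.

515 ms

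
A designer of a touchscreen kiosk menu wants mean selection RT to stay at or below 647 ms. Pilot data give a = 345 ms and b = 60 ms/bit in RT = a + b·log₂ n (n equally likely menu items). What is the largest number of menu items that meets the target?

Set 345 + 60·log₂ n ≤ 647 → log₂ n ≤ (647 − 345)/60 = 5.0333.
So n ≤ 2^5.0333 = 32.748; the largest integer n is 32.

32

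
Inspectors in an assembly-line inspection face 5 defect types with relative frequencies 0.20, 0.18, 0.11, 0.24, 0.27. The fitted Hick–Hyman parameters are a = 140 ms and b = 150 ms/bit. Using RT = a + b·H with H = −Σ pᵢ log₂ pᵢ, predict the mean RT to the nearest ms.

480 ms

Entropy contributions −pᵢ log₂ pᵢ: 0.4644, 0.4453, 0.3503, 0.4941, 0.5100; sum H = 2.2641 bits.
RT = a + bH = 140 + 150·2.2641 = 479.62 ms.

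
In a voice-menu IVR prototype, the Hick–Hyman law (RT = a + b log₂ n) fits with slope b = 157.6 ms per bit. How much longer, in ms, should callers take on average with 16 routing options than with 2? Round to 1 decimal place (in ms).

472.8 ms

The intercept a cancels: ΔRT = b·(log₂ n₂ − log₂ n₁) = b·log₂(n₂/n₁).
log₂(16) − log₂(2) = log₂(16/2) = log₂(8) = 3.
ΔRT = 157.6 × 3.0000 = 472.800 ms.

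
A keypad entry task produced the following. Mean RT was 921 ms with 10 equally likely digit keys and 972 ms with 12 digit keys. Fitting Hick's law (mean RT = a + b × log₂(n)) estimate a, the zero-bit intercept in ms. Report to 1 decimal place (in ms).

b = (RT₂ − RT₁)/(log₂ n₂ − log₂ n₁) = (972 − 921)/(3.5850 − 3.3219) = 193.891 ms/bit.
a = RT₁ − b·log₂ n₁ = 921 − 193.891 × 3.3219 = 276.908 ms.

276.9 ms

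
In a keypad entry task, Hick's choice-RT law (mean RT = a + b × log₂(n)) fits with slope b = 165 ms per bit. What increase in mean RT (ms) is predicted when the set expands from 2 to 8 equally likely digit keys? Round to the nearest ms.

330 ms

The intercept a cancels: ΔRT = b·(log₂ n₂ − log₂ n₁) = b·log₂(n₂/n₁).
log₂(8) − log₂(2) = log₂(8/2) = log₂(4) = 2.
ΔRT = 165 × 2.0000 = 330.000 ms.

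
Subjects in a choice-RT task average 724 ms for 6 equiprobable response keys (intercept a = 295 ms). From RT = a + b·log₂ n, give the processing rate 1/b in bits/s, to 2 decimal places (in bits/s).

6.03 bits/s

b = (724 − 295)/log₂ 6 = 429/2.5850 = 165.960 ms per bit = 0.16596 s/bit; the reciprocal is 6.026 bits/s.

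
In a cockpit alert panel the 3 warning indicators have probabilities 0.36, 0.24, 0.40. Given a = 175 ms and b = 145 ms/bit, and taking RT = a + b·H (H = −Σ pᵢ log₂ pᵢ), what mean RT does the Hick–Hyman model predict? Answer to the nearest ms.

400 ms

Entropy contributions −pᵢ log₂ pᵢ: 0.5306, 0.4941, 0.5288; sum H = 1.5535 bits.
RT = a + bH = 175 + 145·1.5535 = 400.26 ms.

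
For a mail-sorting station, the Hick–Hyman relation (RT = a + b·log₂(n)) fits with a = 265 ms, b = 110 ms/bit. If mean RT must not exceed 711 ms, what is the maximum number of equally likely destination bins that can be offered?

Set 265 + 110·log₂ n ≤ 711 → log₂ n ≤ (711 − 265)/110 = 4.0545.
So n ≤ 2^4.0545 = 16.617; the largest integer n is 16.

16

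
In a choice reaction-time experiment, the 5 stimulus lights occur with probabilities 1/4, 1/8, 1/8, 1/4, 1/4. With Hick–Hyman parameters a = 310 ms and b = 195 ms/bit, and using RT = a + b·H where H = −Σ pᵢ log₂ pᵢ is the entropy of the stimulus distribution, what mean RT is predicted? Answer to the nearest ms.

H = −Σ pᵢ log₂ pᵢ = 0.25·2 + 0.125·3 + 0.125·3 + 0.25·2 + 0.25·2 = 2.250 bits.
RT = 310 + 195 × 2.250 = 748.75 ms.

749 ms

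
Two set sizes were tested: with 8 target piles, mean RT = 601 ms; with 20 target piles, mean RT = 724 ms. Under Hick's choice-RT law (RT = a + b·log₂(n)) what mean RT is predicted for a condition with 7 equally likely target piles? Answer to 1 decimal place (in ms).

583.1 ms

Solve the two-equation system in a and b:
  b = (724 − 601) / (log₂ 20 − log₂ 8) = 123 / (4.3219 − 3) = 93.046 ms/bit
  a = 601 − 93.046 × 3 = 321.862 ms
Then RT(7) = 321.862 + 93.046 × log₂ 7 = 321.862 + 93.046 × 2.8074 ≈ 583.075 ms.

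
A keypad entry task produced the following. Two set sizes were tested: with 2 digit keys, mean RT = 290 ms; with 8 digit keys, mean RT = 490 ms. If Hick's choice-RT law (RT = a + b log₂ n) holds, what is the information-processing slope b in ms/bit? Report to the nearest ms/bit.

100 ms/bit

b = (RT₂ − RT₁)/(log₂ n₂ − log₂ n₁) = (490 − 290)/(3 − 1) = 100 ms/bit.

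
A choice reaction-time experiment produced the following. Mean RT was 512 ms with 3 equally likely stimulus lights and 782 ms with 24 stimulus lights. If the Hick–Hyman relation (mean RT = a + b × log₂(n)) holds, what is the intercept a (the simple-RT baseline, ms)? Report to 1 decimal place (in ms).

b = (RT₂ − RT₁)/(log₂ n₂ − log₂ n₁) = (782 − 512)/(4.5850 − 1.5850) = 90.000 ms/bit.
Intercept: a = 512 − 90.000·log₂(3) = 369.353 ms.

369.4 ms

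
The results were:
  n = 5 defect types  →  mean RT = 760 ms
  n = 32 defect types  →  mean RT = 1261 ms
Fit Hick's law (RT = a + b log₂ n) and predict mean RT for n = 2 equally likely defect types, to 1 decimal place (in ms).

512.7 ms

Fit slope and intercept:
  b = (1261 − 760) / (log₂ 32 − log₂ 5) = 501 / (5 − 2.3219) = 187.075 ms/bit
  a = 760 − 187.075 × 2.3219 = 325.626 ms
Then RT(2) = 325.626 + 187.075 × log₂ 2 = 325.626 + 187.075 × 1 ≈ 512.700 ms.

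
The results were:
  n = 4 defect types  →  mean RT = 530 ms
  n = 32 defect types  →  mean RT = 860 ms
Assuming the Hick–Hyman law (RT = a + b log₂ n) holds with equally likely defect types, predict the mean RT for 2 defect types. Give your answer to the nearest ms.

With log₂ n on the abscissa the relation is linear; from the two conditions:
  b = (860 − 530) / (log₂ 32 − log₂ 4) = 330 / (5 − 2) = 110 ms/bit
  a = 530 − 110 × 2 = 310 ms
Then RT(2) = 310 + 110 × log₂ 2 = 310 + 110 × 1 ≈ 420.000 ms.

420 ms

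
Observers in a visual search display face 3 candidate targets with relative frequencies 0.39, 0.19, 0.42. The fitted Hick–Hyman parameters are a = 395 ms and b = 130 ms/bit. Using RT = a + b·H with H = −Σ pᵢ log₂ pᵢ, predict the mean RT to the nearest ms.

H = 0.39·log₂(1/0.39) + 0.19·log₂(1/0.19) + 0.42·log₂(1/0.42) = 1.5107 bits.
RT = 395 + 130 × 1.5107 = 591.39 ms.

591 ms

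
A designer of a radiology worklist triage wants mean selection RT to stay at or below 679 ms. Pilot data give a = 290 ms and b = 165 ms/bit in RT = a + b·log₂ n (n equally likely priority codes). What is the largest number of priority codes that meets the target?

Information budget: (679 − 290)/165 = 2.3576 bits, so n ≤ 2^2.3576 = 5.125 → at most 5.

5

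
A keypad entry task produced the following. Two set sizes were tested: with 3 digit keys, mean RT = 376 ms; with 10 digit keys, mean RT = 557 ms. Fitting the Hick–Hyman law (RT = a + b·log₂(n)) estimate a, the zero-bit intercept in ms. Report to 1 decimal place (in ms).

The slope on a log₂ axis is (557 − 376) / (3.3219 − 1.5850) = 104.205 ms/bit.
a = RT₁ − b·log₂ n₁ = 376 − 104.205 × 1.5850 = 210.839 ms.

210.8 ms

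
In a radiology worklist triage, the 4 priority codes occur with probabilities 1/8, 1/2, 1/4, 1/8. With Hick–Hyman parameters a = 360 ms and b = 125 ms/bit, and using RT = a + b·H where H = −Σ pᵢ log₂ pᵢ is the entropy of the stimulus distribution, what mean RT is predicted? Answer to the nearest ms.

H = −Σ pᵢ log₂ pᵢ = 0.125·3 + 0.5·1 + 0.25·2 + 0.125·3 = 1.750 bits.
RT = 360 + 125 × 1.750 = 578.75 ms.

579 ms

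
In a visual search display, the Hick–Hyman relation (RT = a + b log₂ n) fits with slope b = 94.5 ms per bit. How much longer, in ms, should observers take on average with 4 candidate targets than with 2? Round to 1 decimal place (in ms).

Only the slope matters, since a is common to both: ΔRT = b·log₂(n₂/n₁).
log₂(4) − log₂(2) = log₂(4/2) = log₂(2) = 1.
ΔRT = 94.5 × 1.0000 = 94.500 ms.

94.5 ms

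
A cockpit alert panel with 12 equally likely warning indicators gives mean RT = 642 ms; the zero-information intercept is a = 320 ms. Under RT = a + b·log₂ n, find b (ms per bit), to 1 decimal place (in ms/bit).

89.8 ms/bit

12 alternatives carry log₂ 12 = 3.5850 bits; the choice cost is 642 − 320 = 322 ms, so b = 322/3.5850 = 89.820 ms/bit.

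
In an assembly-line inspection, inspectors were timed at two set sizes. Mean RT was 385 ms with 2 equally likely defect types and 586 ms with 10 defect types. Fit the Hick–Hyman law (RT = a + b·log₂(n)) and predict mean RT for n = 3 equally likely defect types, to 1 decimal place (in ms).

435.6 ms

Solve the two-equation system in a and b:
  b = (586 − 385) / (log₂ 10 − log₂ 2) = 201 / (3.3219 − 1) = 86.566 ms/bit
  a = 385 − 86.566 × 1 = 298.434 ms
Then RT(3) = 298.434 + 86.566 × log₂ 3 = 298.434 + 86.566 × 1.5850 ≈ 435.638 ms.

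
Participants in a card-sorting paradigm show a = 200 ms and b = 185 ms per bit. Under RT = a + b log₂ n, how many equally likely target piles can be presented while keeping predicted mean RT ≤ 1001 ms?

185·log₂ n ≤ 1001 − 200 = 801, giving log₂ n ≤ 4.3297 and n ≤ 20.108. The largest whole number is 20.

20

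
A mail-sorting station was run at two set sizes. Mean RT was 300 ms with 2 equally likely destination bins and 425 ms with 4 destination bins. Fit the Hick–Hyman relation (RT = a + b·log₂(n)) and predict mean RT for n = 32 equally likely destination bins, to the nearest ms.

Solve the two-equation system in a and b:
  b = (425 − 300) / (log₂ 4 − log₂ 2) = 125 / (2 − 1) = 125 ms/bit
  a = 300 − 125 × 1 = 175 ms
Then RT(32) = 175 + 125 × log₂ 32 = 175 + 125 × 5 ≈ 800.000 ms.

800 ms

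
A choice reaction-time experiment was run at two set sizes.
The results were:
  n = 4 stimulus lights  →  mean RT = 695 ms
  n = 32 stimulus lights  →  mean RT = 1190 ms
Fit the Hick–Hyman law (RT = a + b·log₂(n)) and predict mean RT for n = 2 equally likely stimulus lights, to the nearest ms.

RT is linear in log₂ n, so two points fix the line:
  b = (1190 − 695) / (log₂ 32 − log₂ 4) = 495 / (5 − 2) = 165 ms/bit
  a = 695 − 165 × 2 = 365 ms
Then RT(2) = 365 + 165 × log₂ 2 = 365 + 165 × 1 ≈ 530.000 ms.

530 ms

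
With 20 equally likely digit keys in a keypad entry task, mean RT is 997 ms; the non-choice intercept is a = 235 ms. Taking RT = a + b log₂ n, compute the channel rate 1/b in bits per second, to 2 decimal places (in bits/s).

b = (997 − 235)/log₂ 20 = 762/4.3219 = 176.310 ms per bit = 0.17631 s/bit; the reciprocal is 5.672 bits/s.

5.67 bits/s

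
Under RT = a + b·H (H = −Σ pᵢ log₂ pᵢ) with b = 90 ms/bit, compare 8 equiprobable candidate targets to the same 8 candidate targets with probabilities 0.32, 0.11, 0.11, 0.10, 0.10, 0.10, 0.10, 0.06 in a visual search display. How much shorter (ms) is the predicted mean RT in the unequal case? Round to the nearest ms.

Equiprobable entropy H₀ = log₂ 8 = 3.0000 bits.
Skewed entropy H = −Σ pᵢ log₂ pᵢ = 2.7989 bits.
ΔRT = b·(H₀ − H) = 90 × 0.2011 = 18.10 ms.

18 ms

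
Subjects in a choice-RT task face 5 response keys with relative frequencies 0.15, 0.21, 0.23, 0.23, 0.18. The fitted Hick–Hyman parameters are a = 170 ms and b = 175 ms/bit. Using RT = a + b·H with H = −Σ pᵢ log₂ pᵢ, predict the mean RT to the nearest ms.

H = 0.15·log₂(1/0.15) + 0.21·log₂(1/0.21) + 0.23·log₂(1/0.23) + 0.23·log₂(1/0.23) + 0.18·log₂(1/0.18) = 2.3040 bits.
RT = 170 + 175 × 2.3040 = 573.20 ms.

573 ms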